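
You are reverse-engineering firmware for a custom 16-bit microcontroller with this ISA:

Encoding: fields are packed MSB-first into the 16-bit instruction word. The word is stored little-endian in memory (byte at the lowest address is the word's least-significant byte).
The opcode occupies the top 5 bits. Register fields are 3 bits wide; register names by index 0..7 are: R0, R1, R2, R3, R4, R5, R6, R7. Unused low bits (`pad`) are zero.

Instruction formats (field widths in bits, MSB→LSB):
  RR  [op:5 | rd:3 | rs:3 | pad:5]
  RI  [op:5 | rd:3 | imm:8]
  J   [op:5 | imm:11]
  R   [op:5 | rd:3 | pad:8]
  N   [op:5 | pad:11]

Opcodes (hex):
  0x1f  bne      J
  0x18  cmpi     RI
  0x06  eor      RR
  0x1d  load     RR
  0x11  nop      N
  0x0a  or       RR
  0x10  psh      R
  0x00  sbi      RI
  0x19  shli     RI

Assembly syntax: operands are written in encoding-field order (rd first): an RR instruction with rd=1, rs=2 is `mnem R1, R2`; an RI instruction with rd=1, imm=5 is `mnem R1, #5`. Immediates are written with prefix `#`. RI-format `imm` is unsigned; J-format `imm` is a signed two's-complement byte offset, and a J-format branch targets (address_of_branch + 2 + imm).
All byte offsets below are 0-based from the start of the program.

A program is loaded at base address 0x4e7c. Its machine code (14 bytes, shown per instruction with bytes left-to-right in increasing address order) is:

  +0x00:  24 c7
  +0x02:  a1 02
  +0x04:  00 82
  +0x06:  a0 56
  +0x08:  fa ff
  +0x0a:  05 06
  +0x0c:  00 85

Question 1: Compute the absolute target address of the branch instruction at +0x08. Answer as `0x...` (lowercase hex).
+0x08: fa ff ⇒ word 0xfffa (little)
  opcode bits[15:11]=0x1f: bne/J
  [10:0] imm=2042 (s11→-6) = #-6
  target = base 0x4e7c + off 0x08 + 2 + imm -6 = 0x4e80

0x4e80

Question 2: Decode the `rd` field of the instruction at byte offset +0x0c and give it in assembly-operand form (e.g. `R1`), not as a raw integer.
@+0c  little-endian(00 85) = 0x8500
  top 5b → 0x10 → psh [R]
  [10:8] rd=5 = R5

R5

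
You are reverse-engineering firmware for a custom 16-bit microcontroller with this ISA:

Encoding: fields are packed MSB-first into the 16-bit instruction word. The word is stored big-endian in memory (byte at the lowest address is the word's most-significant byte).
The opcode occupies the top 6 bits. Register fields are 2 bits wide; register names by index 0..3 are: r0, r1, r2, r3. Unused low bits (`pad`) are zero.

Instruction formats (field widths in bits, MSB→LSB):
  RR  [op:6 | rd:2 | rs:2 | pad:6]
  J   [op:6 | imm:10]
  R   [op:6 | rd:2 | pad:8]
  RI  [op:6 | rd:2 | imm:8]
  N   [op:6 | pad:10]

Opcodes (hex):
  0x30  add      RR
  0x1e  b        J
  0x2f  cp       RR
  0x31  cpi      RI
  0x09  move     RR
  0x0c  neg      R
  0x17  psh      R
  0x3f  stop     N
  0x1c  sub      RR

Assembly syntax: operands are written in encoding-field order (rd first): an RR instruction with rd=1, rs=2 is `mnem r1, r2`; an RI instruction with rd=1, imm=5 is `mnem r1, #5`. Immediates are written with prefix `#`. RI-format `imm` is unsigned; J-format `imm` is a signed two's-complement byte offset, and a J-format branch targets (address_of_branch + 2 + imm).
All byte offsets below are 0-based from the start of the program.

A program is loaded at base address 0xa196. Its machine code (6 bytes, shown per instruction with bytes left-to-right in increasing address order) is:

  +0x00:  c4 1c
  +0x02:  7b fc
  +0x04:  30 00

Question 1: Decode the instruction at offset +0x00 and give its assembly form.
+0x00: c4 1c ⇒ word 0xc41c (big)
  top 6b → 0x31 → cpi [RI]
  rd@[9:8]=0x0 ⇒ r0
  imm@[7:0]=0x1c ⇒ #28

cpi r0, #28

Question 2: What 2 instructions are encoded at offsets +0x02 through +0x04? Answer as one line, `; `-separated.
b #-4; neg r0

[02] 7b fc → 0x7bfc
  opcode bits[15:10]=0x1e: b/J
  imm: (w>>0)&0x3ff=0x3fc (s10→-4) → #-4
[04] 30 00 → 0x3000
  opcode bits[15:10]=0xc: neg/R
  rd: (w>>8)&0x3=0x0 → r0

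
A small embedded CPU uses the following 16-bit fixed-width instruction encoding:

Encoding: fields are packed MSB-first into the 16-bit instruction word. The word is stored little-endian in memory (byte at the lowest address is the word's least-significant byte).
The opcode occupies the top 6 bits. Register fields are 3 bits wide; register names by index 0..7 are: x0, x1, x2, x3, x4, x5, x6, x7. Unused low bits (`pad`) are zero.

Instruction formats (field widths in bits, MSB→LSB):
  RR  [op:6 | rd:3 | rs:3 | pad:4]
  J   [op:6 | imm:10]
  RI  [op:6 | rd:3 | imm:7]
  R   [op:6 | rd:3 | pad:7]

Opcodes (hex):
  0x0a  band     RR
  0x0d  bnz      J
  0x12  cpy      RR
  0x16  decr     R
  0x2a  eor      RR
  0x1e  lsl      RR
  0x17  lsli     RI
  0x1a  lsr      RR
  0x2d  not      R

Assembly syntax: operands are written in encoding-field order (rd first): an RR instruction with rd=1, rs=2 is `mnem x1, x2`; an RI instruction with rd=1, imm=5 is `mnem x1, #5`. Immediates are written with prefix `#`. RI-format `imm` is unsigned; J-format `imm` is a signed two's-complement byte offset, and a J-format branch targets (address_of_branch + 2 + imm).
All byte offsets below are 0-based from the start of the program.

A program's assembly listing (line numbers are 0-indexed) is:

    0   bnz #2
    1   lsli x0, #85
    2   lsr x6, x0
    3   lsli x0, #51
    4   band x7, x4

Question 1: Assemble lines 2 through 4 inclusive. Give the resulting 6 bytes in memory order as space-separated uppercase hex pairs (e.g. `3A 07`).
L2: lsr op=0x1a:6|rd=6:3|rs=0:3|pad=0:4 ⇒ 0x6b00 ⇒ little 00 6b
L3: lsli op=0x17:6|rd=0:3|imm=51:7 ⇒ 0x5c33 ⇒ little 33 5c
L4: band op=0xa:6|rd=7:3|rs=4:3|pad=0:4 ⇒ 0x2bc0 ⇒ little c0 2b

00 6B 33 5C C0 2B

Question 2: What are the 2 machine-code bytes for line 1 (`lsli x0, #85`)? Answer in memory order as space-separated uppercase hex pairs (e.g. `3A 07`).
55 5C

line 1 (lsli): pack op=0x17:6|rd=0:3|imm=85:7 = 0x5c55; little→ 55 5c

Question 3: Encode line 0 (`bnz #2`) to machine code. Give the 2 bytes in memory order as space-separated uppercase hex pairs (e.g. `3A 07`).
02 34

L0: bnz op=0xd:6|imm=2:10 ⇒ 0x3402 ⇒ little 02 34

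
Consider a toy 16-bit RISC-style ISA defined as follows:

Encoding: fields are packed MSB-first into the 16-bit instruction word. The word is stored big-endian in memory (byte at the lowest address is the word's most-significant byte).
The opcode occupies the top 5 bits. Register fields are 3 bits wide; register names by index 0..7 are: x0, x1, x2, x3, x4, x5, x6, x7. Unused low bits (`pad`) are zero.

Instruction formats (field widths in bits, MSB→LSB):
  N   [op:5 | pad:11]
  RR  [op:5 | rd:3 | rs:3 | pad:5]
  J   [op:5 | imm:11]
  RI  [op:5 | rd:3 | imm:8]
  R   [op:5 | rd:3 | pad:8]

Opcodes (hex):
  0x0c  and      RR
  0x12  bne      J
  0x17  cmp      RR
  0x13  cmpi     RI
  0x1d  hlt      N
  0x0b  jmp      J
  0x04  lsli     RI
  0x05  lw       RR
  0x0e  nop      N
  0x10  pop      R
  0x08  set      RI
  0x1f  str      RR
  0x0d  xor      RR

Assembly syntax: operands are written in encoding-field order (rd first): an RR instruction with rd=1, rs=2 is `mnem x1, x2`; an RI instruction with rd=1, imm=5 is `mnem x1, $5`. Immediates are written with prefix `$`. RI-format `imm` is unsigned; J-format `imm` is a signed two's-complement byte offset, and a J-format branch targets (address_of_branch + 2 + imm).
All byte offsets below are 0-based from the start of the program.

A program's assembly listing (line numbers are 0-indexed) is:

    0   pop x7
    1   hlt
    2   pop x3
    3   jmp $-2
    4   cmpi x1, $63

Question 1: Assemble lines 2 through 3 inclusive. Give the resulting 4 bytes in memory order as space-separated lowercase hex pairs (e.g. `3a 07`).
83 00 5f fe

line 2 (pop): pack op=0x10:5|rd=3:3|pad=0:8 = 0x8300; big→ 83 00
line 3 (jmp): pack op=0xb:5|imm=-2:11 = 0x5ffe; big→ 5f fe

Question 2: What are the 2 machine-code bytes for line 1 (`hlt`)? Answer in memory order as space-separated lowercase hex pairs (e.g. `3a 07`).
e8 00

1. hlt fields op=0x1d:5|pad=0:11 → word e800h → e8 00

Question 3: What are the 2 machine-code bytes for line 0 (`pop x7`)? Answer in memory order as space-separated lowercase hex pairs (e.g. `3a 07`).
line 0 (pop): pack op=0x10:5|rd=7:3|pad=0:8 = 0x8700; big→ 87 00

87 00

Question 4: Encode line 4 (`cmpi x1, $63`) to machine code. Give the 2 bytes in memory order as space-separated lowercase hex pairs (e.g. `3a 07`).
line 4 (cmpi): pack op=0x13:5|rd=1:3|imm=63:8 = 0x993f; big→ 99 3f

99 3f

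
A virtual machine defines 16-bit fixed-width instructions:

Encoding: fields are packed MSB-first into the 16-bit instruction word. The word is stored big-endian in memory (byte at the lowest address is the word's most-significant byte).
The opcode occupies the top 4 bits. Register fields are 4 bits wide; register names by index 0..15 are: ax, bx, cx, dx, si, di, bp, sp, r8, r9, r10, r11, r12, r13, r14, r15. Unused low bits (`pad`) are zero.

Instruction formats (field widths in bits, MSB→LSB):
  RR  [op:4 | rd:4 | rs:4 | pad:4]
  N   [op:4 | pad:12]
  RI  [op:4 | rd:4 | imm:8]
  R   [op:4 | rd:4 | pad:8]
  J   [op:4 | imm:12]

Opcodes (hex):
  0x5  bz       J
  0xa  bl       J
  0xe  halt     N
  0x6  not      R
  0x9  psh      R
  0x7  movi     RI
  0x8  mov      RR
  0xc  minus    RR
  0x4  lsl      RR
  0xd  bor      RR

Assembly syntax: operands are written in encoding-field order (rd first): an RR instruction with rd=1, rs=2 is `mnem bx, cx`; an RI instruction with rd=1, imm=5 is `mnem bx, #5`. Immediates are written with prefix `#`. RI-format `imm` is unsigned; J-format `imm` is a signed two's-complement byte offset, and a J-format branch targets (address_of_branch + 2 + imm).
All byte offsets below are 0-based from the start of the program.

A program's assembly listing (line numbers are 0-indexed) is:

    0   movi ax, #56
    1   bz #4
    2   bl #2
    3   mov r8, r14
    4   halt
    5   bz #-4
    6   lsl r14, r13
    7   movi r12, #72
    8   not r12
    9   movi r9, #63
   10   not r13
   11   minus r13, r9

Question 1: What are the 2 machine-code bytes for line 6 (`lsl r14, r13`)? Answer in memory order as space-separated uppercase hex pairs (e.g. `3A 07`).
4E D0

line 6 (lsl): pack op=0x4:4|rd=14:4|rs=13:4|pad=0:4 = 0x4ed0; big→ 4e d0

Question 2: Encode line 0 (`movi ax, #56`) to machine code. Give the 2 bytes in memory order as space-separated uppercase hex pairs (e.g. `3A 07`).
line 0 (movi): pack op=0x7:4|rd=0:4|imm=56:8 = 0x7038; big→ 70 38

70 38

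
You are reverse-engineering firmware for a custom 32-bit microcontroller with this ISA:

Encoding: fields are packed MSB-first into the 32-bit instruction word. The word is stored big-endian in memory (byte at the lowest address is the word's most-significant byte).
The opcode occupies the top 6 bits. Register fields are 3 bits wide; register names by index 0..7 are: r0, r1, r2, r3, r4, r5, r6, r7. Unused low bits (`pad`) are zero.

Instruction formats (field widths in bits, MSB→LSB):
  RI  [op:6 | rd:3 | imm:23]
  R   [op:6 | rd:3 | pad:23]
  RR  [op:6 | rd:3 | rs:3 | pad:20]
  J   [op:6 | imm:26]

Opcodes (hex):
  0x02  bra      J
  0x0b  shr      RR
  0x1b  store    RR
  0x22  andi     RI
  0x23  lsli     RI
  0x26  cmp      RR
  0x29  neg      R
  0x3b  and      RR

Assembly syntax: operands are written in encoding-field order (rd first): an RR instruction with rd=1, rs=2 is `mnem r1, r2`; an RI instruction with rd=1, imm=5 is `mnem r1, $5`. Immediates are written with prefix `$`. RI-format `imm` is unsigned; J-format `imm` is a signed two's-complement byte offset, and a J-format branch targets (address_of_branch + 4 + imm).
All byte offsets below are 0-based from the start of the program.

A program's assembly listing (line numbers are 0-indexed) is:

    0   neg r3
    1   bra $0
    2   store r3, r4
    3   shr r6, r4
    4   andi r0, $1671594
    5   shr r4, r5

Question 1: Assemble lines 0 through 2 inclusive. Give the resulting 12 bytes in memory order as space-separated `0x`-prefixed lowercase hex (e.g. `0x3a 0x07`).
0xa5 0x80 0x00 0x00 0x08 0x00 0x00 0x00 0x6d 0xc0 0x00 0x00

L0: neg op=0x29:6|rd=3:3|pad=0:23 ⇒ 0xa5800000 ⇒ big a5 80 00 00
L1: bra op=0x2:6|imm=0:26 ⇒ 0x08000000 ⇒ big 08 00 00 00
L2: store op=0x1b:6|rd=3:3|rs=4:3|pad=0:20 ⇒ 0x6dc00000 ⇒ big 6d c0 00 00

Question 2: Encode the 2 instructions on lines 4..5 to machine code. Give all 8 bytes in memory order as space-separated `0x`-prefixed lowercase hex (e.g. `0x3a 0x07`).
0x88 0x19 0x81 0xaa 0x2e 0x50 0x00 0x00

L4: andi op=0x22:6|rd=0:3|imm=1671594:23 ⇒ 0x881981aa ⇒ big 88 19 81 aa
L5: shr op=0xb:6|rd=4:3|rs=5:3|pad=0:20 ⇒ 0x2e500000 ⇒ big 2e 50 00 00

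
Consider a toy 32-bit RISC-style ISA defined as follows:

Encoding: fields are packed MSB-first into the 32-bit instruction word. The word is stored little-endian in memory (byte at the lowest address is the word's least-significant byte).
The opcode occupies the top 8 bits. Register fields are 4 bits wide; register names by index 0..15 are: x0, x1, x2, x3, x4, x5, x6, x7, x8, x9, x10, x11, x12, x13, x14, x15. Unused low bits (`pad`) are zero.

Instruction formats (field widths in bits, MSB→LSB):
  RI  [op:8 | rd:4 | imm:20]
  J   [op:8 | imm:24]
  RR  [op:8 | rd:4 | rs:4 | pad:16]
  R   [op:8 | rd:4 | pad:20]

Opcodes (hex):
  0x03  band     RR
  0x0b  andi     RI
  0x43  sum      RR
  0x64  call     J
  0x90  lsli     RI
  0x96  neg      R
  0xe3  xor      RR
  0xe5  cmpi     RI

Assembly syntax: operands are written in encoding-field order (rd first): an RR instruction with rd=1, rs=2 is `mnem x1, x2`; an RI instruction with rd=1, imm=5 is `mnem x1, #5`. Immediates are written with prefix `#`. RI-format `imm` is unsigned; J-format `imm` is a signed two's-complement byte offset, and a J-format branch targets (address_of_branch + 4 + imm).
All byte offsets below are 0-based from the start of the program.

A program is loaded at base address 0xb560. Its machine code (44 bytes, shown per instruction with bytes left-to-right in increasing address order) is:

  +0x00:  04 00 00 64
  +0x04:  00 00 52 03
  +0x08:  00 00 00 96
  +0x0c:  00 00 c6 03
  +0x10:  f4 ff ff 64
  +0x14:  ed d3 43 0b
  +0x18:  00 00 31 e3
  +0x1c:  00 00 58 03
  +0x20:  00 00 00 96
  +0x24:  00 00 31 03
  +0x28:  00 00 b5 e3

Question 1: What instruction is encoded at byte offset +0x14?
andi x4, #250861

@+14  little-endian(ed d3 43 0b) = 0x0b43d3ed
  top 8b → 0xb → andi [RI]
  [23:20] rd=4 = x4
  [19:0] imm=250861 = #250861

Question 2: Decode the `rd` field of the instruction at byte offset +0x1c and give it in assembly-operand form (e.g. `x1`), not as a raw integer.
+0x1c: 00 00 58 03 ⇒ word 0x03580000 (little)
  opcode bits[31:24]=0x3: band/RR
  [23:20] rd=5 = x5
  [19:16] rs=8 = x8

x5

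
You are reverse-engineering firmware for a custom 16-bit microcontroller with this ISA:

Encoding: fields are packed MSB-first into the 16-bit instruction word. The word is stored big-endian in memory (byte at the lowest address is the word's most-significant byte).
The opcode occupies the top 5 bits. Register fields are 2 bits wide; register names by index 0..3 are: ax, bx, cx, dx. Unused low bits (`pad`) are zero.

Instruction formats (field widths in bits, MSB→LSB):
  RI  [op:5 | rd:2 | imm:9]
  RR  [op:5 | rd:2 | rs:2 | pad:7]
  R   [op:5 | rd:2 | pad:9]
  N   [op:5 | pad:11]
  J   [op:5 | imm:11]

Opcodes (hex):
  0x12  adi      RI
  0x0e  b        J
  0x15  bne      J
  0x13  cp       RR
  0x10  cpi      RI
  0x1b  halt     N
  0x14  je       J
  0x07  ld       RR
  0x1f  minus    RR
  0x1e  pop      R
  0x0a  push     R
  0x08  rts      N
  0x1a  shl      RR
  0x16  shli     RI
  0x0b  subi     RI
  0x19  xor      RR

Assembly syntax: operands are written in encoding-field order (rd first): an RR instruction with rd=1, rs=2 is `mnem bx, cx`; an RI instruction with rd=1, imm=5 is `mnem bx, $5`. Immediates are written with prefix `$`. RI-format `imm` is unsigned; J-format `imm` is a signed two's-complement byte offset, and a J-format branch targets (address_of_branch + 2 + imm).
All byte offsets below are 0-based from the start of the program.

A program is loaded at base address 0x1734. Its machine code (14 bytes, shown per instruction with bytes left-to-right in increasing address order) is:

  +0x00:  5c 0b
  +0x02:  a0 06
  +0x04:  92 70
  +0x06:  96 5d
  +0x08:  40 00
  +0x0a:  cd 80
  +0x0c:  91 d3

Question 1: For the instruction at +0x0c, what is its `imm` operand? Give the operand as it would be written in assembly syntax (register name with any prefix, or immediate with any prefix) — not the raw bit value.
+0x0c: 91 d3 ⇒ word 0x91d3 (big)
  top 5b → 0x12 → adi [RI]
  rd: (w>>9)&0x3=0x0 → ax
  imm: (w>>0)&0x1ff=0x1d3 → $467

$467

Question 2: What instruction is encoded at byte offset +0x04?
adi bx, $112

[04] 92 70 → 0x9270
  opcode bits[15:11]=0x12: adi/RI
  rd@[10:9]=0x1 ⇒ bx
  imm@[8:0]=0x70 ⇒ $112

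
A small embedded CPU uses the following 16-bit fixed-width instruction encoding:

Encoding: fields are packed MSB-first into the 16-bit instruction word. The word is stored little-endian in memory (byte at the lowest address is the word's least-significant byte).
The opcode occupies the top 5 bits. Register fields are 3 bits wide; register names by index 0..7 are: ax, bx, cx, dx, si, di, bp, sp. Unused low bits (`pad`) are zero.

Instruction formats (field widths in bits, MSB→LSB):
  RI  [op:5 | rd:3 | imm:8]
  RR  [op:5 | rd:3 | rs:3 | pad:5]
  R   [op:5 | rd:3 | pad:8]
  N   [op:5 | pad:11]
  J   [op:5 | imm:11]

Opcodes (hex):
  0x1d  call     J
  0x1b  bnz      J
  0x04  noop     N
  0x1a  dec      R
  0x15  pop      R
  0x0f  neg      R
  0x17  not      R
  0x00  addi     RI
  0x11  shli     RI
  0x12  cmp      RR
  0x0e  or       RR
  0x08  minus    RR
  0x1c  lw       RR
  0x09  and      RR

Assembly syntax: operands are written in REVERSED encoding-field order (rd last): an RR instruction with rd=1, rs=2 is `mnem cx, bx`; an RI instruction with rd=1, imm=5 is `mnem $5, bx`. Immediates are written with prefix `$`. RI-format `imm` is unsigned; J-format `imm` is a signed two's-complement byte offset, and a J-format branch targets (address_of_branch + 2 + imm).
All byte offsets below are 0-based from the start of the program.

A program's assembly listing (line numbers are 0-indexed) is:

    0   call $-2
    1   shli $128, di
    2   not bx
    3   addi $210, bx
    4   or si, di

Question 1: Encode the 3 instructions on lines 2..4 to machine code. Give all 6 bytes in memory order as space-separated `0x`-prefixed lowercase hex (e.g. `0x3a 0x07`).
0x00 0xb9 0xd2 0x01 0x80 0x75

2. not fields op=0x17:5|rd=1:3|pad=0:8 → word b900h → 00 b9
3. addi fields op=0x0:5|rd=1:3|imm=210:8 → word 01d2h → d2 01
4. or fields op=0xe:5|rd=5:3|rs=4:3|pad=0:5 → word 7580h → 80 75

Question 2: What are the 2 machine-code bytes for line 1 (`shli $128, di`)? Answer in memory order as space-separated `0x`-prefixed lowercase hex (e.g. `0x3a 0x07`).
L1: shli op=0x11:5|rd=5:3|imm=128:8 ⇒ 0x8d80 ⇒ little 80 8d

0x80 0x8d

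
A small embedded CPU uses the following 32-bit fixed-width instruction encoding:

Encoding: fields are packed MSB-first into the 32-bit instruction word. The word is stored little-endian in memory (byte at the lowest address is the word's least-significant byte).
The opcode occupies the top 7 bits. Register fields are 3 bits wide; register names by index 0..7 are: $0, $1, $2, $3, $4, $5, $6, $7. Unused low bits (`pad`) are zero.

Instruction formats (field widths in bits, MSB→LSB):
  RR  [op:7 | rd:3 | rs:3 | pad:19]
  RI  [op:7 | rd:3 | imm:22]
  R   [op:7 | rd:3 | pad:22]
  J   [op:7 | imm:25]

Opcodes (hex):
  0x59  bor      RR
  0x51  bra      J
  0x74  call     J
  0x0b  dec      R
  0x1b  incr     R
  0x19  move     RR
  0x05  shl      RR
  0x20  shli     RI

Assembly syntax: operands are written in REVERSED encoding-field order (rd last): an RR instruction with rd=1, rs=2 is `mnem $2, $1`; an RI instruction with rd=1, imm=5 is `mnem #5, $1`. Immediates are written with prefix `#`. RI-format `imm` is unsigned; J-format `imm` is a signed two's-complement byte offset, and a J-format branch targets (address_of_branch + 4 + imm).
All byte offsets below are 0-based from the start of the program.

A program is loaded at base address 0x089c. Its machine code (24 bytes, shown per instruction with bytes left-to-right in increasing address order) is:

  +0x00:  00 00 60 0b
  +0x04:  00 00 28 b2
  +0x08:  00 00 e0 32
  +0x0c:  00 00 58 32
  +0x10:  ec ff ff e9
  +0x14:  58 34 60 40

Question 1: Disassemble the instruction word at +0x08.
move $4, $3

[08] 00 00 e0 32 → 0x32e00000
  opcode bits[31:25]=0x19: move/RR
  [24:22] rd=3 = $3
  [21:19] rs=4 = $4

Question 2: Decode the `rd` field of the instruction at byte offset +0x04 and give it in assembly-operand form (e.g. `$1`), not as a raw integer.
[04] 00 00 28 b2 → 0xb2280000
  top 7b → 0x59 → bor [RR]
  rd: (w>>22)&0x7=0x0 → $0
  rs: (w>>19)&0x7=0x5 → $5

$0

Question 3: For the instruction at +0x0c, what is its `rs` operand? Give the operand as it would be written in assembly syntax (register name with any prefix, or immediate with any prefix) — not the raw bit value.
+0x0c: 00 00 58 32 ⇒ word 0x32580000 (little)
  op=0x32580000>>25=0x19 ⇒ move (RR)
  rd: (w>>22)&0x7=0x1 → $1
  rs: (w>>19)&0x7=0x3 → $3

$3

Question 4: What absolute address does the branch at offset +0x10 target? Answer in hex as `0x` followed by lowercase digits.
0x089c

off 0x10: read ec ff ff e9 as little → 0xe9ffffec
  top 7b → 0x74 → call [J]
  imm@[24:0]=0x1ffffec (s25→-20) ⇒ #-20
  target = base 0x089c + off 0x10 + 4 + imm -20 = 0x089c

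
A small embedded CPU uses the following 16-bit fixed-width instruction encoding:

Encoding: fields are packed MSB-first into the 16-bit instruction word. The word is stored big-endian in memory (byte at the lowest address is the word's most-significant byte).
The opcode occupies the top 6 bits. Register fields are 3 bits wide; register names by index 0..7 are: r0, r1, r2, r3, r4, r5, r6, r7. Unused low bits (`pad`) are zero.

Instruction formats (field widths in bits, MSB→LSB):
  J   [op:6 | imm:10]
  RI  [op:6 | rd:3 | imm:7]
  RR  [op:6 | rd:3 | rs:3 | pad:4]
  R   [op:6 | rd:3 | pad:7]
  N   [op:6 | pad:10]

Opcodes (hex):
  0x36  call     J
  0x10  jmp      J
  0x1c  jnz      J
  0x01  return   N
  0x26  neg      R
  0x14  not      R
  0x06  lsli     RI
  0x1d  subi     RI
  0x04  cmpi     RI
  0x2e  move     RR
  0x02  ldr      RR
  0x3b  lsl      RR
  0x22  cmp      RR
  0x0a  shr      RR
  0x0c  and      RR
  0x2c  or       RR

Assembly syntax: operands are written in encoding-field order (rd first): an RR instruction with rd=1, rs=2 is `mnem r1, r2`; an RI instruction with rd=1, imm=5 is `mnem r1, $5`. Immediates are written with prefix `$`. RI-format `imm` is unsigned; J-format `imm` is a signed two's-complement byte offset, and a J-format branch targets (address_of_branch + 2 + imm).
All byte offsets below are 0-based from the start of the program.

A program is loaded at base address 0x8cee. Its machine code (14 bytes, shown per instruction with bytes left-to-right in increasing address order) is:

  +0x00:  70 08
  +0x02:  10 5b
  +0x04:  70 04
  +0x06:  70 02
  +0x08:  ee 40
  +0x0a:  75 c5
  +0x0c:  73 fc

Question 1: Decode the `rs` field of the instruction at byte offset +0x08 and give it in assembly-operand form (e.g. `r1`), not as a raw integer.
@+08  big-endian(ee 40) = 0xee40
  top 6b → 0x3b → lsl [RR]
  rd@[9:7]=0x4 ⇒ r4
  rs@[6:4]=0x4 ⇒ r4

r4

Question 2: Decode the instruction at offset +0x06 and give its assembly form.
[06] 70 02 → 0x7002
  opcode bits[15:10]=0x1c: jnz/J
  imm: (w>>0)&0x3ff=0x2 → $2

jnz $2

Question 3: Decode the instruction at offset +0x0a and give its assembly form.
subi r3, $69

+0x0a: 75 c5 ⇒ word 0x75c5 (big)
  opcode bits[15:10]=0x1d: subi/RI
  rd: (w>>7)&0x7=0x3 → r3
  imm: (w>>0)&0x7f=0x45 → $69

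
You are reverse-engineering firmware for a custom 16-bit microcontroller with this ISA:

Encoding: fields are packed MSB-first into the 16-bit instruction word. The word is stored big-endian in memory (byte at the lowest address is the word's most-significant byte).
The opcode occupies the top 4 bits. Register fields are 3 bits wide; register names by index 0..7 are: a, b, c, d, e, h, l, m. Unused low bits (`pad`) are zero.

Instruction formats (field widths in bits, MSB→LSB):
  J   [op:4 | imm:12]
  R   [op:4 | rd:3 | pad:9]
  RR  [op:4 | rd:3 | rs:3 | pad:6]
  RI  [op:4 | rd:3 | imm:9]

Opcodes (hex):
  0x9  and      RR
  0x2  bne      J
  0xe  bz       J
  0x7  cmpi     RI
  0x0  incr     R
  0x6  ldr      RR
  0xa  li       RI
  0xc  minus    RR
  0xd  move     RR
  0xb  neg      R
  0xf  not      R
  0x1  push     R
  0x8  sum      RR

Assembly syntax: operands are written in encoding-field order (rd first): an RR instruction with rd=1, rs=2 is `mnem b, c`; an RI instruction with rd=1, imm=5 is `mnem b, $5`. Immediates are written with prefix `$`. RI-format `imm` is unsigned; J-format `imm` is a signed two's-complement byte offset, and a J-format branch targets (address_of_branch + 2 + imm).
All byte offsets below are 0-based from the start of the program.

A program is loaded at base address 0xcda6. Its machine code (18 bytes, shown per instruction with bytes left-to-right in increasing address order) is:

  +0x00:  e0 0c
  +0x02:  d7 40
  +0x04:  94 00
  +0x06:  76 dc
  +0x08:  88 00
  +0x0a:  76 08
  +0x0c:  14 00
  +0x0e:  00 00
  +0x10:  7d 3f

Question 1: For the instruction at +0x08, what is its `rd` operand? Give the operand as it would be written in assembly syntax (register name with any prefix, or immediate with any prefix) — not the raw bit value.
+0x08: 88 00 ⇒ word 0x8800 (big)
  op=0x8800>>12=0x8 ⇒ sum (RR)
  [11:9] rd=4 = e
  [8:6] rs=0 = a

e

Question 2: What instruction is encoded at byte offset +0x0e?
incr a

@+0e  big-endian(00 00) = 0x0000
  top 4b → 0x0 → incr [R]
  [11:9] rd=0 = a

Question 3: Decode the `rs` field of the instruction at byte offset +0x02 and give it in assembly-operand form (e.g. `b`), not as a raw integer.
@+02  big-endian(d7 40) = 0xd740
  opcode bits[15:12]=0xd: move/RR
  rd@[11:9]=0x3 ⇒ d
  rs@[8:6]=0x5 ⇒ h

h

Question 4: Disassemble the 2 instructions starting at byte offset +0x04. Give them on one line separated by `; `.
and c, a; cmpi d, $220

[04] 94 00 → 0x9400
  top 4b → 0x9 → and [RR]
  rd@[11:9]=0x2 ⇒ c
  rs@[8:6]=0x0 ⇒ a
[06] 76 dc → 0x76dc
  top 4b → 0x7 → cmpi [RI]
  rd@[11:9]=0x3 ⇒ d
  imm@[8:0]=0xdc ⇒ $220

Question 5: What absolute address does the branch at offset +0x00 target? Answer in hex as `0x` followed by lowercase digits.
0xcdb4

@+00  big-endian(e0 0c) = 0xe00c
  opcode bits[15:12]=0xe: bz/J
  imm@[11:0]=0xc ⇒ $12
  target = base 0xcda6 + off 0x00 + 2 + imm 12 = 0xcdb4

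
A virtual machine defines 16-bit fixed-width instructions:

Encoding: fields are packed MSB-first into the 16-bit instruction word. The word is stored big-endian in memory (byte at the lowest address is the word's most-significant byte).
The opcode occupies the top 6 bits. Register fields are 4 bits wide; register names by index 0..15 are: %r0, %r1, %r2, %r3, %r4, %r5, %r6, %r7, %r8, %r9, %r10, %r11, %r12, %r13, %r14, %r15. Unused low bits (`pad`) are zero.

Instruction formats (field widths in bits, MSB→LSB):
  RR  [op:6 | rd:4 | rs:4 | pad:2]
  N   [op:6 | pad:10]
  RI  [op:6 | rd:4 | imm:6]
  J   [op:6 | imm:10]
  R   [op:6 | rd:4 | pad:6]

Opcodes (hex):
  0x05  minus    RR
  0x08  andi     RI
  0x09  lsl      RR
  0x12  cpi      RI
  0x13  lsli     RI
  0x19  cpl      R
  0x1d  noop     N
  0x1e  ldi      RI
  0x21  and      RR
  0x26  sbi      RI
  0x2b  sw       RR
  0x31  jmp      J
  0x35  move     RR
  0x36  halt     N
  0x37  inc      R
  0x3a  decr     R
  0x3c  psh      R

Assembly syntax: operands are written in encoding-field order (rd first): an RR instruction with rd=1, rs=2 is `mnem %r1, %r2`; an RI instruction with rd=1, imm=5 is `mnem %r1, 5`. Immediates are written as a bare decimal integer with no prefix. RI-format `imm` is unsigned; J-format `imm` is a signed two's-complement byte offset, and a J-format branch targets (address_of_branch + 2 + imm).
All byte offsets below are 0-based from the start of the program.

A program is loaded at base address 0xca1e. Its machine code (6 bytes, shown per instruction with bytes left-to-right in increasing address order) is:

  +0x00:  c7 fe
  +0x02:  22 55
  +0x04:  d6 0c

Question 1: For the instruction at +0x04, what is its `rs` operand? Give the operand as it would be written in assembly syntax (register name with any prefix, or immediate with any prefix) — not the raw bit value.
%r3

@+04  big-endian(d6 0c) = 0xd60c
  opcode bits[15:10]=0x35: move/RR
  [9:6] rd=8 = %r8
  [5:2] rs=3 = %r3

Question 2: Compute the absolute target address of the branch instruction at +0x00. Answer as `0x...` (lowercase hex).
0xca1e

@+00  big-endian(c7 fe) = 0xc7fe
  op=0xc7fe>>10=0x31 ⇒ jmp (J)
  imm@[9:0]=0x3fe (s10→-2) ⇒ -2
  target = base 0xca1e + off 0x00 + 2 + imm -2 = 0xca1e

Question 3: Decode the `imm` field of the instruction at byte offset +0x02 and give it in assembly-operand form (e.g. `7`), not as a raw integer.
21

off 0x02: read 22 55 as big → 0x2255
  top 6b → 0x8 → andi [RI]
  rd@[9:6]=0x9 ⇒ %r9
  imm@[5:0]=0x15 ⇒ 21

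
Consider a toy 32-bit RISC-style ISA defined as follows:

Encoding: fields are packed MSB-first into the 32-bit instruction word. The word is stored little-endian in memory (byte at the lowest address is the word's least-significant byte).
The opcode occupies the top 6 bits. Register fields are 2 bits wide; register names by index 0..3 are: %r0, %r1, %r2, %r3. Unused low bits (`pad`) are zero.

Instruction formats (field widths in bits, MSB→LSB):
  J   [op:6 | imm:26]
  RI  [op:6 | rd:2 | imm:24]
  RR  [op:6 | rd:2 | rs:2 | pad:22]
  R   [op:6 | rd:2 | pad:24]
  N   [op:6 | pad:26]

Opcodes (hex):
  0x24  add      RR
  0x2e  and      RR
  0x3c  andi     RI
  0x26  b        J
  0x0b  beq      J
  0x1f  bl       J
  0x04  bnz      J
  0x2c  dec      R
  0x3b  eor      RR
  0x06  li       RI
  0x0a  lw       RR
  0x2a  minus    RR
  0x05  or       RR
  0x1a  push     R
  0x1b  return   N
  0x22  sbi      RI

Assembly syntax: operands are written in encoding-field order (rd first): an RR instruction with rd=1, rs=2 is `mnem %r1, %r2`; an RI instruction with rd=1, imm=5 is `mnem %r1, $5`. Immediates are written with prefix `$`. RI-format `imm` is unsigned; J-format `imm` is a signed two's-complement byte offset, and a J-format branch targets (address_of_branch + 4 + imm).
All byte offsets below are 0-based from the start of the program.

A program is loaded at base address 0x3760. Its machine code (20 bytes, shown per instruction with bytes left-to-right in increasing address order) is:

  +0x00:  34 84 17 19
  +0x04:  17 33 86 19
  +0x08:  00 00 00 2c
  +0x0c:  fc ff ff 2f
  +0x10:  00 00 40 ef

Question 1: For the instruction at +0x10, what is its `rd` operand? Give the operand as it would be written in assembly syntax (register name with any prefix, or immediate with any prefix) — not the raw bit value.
off 0x10: read 00 00 40 ef as little → 0xef400000
  op=0xef400000>>26=0x3b ⇒ eor (RR)
  rd@[25:24]=0x3 ⇒ %r3
  rs@[23:22]=0x1 ⇒ %r1

%r3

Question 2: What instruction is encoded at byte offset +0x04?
li %r1, $8794903

+0x04: 17 33 86 19 ⇒ word 0x19863317 (little)
  op=0x19863317>>26=0x6 ⇒ li (RI)
  rd@[25:24]=0x1 ⇒ %r1
  imm@[23:0]=0x863317 ⇒ $8794903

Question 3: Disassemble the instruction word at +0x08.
@+08  little-endian(00 00 00 2c) = 0x2c000000
  op=0x2c000000>>26=0xb ⇒ beq (J)
  imm@[25:0]=0x0 ⇒ $0

beq $0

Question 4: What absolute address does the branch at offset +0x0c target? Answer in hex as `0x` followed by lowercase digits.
0x376c

[0c] fc ff ff 2f → 0x2ffffffc
  top 6b → 0xb → beq [J]
  imm: (w>>0)&0x3ffffff=0x3fffffc (s26→-4) → $-4
  target = base 0x3760 + off 0x0c + 4 + imm -4 = 0x376c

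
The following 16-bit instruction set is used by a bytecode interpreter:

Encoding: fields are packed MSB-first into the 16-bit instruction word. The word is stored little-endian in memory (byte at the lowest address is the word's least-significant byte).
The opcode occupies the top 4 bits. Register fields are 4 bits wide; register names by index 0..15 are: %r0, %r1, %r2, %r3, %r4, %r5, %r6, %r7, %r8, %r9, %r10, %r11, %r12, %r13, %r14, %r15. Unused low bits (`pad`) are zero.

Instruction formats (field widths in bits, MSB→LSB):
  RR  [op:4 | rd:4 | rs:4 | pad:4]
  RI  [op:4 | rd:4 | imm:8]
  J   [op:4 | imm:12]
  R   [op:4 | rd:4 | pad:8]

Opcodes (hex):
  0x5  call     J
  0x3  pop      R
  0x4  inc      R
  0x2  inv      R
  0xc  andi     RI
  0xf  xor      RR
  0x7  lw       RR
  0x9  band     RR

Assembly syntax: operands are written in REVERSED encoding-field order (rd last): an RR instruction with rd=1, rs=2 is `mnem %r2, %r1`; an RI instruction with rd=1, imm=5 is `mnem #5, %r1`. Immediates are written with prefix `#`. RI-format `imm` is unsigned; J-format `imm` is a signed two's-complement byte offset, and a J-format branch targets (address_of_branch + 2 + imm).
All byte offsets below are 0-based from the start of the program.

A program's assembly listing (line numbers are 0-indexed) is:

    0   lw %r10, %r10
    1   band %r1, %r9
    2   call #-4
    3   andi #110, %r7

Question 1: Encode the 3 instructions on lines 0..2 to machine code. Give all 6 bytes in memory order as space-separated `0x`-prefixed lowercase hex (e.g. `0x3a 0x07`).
0xa0 0x7a 0x10 0x99 0xfc 0x5f

line 0 (lw): pack op=0x7:4|rd=10:4|rs=10:4|pad=0:4 = 0x7aa0; little→ a0 7a
line 1 (band): pack op=0x9:4|rd=9:4|rs=1:4|pad=0:4 = 0x9910; little→ 10 99
line 2 (call): pack op=0x5:4|imm=-4:12 = 0x5ffc; little→ fc 5f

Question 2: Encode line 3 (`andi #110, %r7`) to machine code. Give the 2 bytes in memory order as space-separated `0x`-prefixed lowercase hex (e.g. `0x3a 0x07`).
0x6e 0xc7

3. andi fields op=0xc:4|rd=7:4|imm=110:8 → word c76eh → 6e c7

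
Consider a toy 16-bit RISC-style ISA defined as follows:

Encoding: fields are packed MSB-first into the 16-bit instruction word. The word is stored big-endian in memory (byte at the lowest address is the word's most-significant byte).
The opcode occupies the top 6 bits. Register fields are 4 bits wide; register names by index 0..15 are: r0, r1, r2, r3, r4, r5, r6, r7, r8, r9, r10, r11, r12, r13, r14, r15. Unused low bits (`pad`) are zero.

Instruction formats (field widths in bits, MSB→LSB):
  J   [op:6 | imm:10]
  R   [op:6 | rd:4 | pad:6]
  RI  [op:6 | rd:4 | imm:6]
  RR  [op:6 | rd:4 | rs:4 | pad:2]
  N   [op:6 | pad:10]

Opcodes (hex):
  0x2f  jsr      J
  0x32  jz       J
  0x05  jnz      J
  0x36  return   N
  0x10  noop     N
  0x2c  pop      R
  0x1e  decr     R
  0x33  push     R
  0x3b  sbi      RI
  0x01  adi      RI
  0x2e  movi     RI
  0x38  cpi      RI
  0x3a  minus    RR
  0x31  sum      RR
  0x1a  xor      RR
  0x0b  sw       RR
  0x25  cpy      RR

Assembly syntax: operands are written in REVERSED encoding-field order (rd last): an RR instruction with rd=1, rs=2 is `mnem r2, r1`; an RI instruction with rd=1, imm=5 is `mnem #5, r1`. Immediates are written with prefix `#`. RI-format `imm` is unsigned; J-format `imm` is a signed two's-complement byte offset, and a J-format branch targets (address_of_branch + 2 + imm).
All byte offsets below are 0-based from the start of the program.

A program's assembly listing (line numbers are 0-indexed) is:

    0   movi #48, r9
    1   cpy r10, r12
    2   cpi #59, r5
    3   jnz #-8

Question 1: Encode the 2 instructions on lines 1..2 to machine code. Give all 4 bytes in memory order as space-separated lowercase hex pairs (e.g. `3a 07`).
97 28 e1 7b

L1: cpy op=0x25:6|rd=12:4|rs=10:4|pad=0:2 ⇒ 0x9728 ⇒ big 97 28
L2: cpi op=0x38:6|rd=5:4|imm=59:6 ⇒ 0xe17b ⇒ big e1 7b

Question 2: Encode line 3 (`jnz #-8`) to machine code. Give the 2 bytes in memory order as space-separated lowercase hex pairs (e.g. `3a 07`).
17 f8

line 3 (jnz): pack op=0x5:6|imm=-8:10 = 0x17f8; big→ 17 f8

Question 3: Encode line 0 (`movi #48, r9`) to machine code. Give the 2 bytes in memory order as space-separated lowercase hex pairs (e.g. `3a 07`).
L0: movi op=0x2e:6|rd=9:4|imm=48:6 ⇒ 0xba70 ⇒ big ba 70

ba 70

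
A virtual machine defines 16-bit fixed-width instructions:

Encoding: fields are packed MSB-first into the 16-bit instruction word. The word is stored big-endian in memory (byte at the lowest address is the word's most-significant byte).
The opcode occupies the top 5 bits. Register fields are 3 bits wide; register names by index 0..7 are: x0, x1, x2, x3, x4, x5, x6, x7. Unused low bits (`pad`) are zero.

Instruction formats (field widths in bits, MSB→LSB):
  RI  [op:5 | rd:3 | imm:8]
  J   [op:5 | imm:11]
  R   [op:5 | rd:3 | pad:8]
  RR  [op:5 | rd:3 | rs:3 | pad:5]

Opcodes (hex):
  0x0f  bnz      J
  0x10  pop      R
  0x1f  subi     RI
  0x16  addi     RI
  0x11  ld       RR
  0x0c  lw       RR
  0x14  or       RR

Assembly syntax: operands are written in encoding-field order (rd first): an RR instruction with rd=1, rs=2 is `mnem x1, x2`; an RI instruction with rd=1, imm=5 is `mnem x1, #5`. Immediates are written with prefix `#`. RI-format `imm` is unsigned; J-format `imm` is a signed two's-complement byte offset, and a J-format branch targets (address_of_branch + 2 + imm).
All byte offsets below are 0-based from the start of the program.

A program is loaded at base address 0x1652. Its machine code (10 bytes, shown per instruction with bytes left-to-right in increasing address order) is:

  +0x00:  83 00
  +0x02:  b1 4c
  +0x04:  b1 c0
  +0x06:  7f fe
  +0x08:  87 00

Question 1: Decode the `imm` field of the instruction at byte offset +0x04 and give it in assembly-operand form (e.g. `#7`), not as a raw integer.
#192

+0x04: b1 c0 ⇒ word 0xb1c0 (big)
  op=0xb1c0>>11=0x16 ⇒ addi (RI)
  rd: (w>>8)&0x7=0x1 → x1
  imm: (w>>0)&0xff=0xc0 → #192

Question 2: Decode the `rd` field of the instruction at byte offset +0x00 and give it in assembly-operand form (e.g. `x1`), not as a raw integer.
[00] 83 00 → 0x8300
  opcode bits[15:11]=0x10: pop/R
  rd: (w>>8)&0x7=0x3 → x3

x3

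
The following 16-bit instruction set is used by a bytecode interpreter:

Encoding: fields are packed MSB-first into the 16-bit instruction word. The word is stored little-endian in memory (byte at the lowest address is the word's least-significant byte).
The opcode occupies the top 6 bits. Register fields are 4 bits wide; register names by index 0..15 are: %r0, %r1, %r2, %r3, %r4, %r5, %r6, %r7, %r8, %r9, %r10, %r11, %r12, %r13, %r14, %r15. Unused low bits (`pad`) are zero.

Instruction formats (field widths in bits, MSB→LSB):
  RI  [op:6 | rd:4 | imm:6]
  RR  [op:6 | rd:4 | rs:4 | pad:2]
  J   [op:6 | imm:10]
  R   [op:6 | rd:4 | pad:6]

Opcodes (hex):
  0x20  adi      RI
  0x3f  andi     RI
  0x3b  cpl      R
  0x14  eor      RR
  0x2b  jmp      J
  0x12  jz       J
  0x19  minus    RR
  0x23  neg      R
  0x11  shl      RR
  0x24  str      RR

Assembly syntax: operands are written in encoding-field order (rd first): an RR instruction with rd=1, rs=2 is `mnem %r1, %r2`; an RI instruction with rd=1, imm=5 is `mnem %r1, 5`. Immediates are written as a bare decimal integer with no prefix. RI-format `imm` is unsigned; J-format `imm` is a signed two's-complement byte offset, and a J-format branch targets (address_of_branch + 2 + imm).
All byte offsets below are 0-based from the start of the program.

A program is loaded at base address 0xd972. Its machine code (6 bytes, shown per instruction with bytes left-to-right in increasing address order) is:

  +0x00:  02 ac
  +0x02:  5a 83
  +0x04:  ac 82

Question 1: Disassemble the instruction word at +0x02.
adi %r13, 26

[02] 5a 83 → 0x835a
  opcode bits[15:10]=0x20: adi/RI
  rd@[9:6]=0xd ⇒ %r13
  imm@[5:0]=0x1a ⇒ 26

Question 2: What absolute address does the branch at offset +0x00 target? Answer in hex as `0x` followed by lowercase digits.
0xd976

+0x00: 02 ac ⇒ word 0xac02 (little)
  op=0xac02>>10=0x2b ⇒ jmp (J)
  imm: (w>>0)&0x3ff=0x2 → 2
  target = base 0xd972 + off 0x00 + 2 + imm 2 = 0xd976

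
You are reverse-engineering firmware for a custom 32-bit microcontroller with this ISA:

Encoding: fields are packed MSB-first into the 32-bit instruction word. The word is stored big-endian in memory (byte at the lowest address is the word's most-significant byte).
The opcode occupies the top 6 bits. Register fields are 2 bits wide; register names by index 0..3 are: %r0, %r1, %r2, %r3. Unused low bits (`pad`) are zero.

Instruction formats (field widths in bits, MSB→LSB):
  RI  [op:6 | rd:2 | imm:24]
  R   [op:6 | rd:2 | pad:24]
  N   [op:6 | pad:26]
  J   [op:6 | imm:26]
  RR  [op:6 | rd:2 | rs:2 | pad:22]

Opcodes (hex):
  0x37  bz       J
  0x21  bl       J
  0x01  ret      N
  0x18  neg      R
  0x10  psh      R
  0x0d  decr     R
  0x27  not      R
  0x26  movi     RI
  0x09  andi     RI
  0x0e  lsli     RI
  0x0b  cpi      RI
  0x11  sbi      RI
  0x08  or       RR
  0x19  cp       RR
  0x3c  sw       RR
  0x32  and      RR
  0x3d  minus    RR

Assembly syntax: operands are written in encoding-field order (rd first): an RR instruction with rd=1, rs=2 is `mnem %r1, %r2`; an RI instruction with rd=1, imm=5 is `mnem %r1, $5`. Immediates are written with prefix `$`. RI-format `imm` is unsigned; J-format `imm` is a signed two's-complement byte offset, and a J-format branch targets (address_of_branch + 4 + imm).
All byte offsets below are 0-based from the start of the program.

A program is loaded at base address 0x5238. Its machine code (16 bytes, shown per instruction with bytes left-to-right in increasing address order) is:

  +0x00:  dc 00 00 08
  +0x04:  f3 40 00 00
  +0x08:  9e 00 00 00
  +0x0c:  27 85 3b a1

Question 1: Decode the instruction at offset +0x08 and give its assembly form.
@+08  big-endian(9e 00 00 00) = 0x9e000000
  op=0x9e000000>>26=0x27 ⇒ not (R)
  rd: (w>>24)&0x3=0x2 → %r2

not %r2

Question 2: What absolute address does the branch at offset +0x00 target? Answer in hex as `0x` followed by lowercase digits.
0x5244

[00] dc 00 00 08 → 0xdc000008
  top 6b → 0x37 → bz [J]
  imm@[25:0]=0x8 ⇒ $8
  target = base 0x5238 + off 0x00 + 4 + imm 8 = 0x5244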